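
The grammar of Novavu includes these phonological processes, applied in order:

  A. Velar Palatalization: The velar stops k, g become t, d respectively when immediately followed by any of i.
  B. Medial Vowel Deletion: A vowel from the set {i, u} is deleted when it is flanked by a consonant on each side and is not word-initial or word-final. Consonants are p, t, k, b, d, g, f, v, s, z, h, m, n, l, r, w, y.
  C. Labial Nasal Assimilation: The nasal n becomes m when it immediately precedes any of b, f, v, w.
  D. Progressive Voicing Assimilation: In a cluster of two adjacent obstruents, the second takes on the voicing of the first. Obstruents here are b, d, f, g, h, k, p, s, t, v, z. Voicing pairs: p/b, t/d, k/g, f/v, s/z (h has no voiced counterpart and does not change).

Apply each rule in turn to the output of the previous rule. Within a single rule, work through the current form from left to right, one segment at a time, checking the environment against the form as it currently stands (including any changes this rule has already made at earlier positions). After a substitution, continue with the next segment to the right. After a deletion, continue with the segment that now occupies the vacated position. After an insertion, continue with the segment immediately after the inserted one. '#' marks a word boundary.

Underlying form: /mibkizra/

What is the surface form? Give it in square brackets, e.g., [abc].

A Velar Palatalization: [mibkizra] → [mibtizra]
B Medial Vowel Deletion: [mibtizra] → [mbtzra]
C Labial Nasal Assimilation: no change — [mbtzra]
D Progressive Voicing Assimilation: [mbtzra] → [mbdzra]

[mbdzra]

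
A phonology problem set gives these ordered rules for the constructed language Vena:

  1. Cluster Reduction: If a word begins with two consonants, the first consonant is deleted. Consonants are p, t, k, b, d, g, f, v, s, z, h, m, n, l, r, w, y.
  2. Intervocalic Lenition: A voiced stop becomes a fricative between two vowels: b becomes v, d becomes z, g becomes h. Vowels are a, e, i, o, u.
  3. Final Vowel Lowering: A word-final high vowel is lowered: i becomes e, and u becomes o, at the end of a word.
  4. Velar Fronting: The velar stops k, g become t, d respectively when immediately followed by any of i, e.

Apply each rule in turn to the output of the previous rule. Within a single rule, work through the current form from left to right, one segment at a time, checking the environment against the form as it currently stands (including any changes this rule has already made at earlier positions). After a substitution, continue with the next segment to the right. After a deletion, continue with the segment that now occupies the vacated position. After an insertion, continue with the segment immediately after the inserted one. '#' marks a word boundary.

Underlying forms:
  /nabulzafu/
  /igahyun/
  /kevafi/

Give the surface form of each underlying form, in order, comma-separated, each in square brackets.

[navulzafo], [ihahyun], [tevafe]

/nabulzafu/:
  1 Cluster Reduction: no change — [nabulzafu]
  2 Intervocalic Lenition: [nabulzafu] → [navulzafu]
  3 Final Vowel Lowering: [navulzafu] → [navulzafo]
  4 Velar Fronting: no change — [navulzafo]
/igahyun/:
  1 Cluster Reduction: no change — [igahyun]
  2 Intervocalic Lenition: [igahyun] → [ihahyun]
  3 Final Vowel Lowering: no change — [ihahyun]
  4 Velar Fronting: no change — [ihahyun]
/kevafi/:
  1 Cluster Reduction: no change — [kevafi]
  2 Intervocalic Lenition: no change — [kevafi]
  3 Final Vowel Lowering: [kevafi] → [kevafe]
  4 Velar Fronting: [kevafe] → [tevafe]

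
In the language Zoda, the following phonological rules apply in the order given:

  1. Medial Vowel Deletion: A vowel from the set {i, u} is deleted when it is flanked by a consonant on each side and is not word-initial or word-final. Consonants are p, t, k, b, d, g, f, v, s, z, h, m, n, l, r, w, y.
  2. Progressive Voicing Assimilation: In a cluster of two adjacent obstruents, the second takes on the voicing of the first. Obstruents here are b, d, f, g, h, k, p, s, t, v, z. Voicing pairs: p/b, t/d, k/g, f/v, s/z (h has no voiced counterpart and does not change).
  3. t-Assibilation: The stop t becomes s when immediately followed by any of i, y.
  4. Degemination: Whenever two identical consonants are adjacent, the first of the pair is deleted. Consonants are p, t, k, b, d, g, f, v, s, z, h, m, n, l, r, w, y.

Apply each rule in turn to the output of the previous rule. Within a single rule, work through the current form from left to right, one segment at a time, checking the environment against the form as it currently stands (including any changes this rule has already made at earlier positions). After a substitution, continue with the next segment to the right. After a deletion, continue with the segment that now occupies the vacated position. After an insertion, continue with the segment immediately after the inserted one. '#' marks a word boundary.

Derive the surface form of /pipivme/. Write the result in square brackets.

[pfme]

1 Medial Vowel Deletion: [pipivme] → [ppvme]
2 Progressive Voicing Assimilation: [ppvme] → [ppfme]
3 t-Assibilation: no change — [ppfme]
4 Degemination: [ppfme] → [pfme]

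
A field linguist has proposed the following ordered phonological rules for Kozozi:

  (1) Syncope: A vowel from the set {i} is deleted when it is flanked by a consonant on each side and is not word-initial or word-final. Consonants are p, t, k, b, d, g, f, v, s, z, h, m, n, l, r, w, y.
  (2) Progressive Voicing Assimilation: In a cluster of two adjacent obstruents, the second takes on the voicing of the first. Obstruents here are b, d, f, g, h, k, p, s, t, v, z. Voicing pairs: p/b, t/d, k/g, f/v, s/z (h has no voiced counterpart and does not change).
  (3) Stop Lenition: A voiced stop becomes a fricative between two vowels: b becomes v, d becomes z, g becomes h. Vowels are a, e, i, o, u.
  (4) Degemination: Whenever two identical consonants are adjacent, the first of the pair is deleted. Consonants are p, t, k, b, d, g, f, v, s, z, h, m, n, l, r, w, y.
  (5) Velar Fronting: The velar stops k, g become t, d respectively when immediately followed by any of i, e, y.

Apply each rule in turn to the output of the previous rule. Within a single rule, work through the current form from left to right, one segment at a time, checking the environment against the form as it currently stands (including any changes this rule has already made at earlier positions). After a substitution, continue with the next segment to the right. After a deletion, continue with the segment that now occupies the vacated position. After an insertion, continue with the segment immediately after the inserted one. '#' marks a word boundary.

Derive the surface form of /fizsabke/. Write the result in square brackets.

(1) Syncope: [fizsabke] → [fzsabke]
(2) Progressive Voicing Assimilation: [fzsabke] → [fssabge]
(3) Stop Lenition: no change — [fssabge]
(4) Degemination: [fssabge] → [fsabge]
(5) Velar Fronting: [fsabge] → [fsabde]

[fsabde]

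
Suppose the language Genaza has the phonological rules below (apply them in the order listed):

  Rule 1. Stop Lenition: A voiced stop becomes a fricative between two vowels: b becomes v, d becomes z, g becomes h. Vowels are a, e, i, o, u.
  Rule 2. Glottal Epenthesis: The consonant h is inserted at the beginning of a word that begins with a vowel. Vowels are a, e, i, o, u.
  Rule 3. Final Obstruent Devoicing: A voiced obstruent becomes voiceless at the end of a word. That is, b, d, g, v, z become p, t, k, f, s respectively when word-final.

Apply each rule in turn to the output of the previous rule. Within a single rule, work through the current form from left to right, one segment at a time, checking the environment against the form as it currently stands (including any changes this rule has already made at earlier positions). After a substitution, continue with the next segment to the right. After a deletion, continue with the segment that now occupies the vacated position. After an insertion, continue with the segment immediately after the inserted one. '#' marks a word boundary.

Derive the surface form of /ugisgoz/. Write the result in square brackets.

Rule 1 Stop Lenition: [ugisgoz] → [uhisgoz]
Rule 2 Glottal Epenthesis: [uhisgoz] → [huhisgoz]
Rule 3 Final Obstruent Devoicing: [huhisgoz] → [huhisgos]

[huhisgos]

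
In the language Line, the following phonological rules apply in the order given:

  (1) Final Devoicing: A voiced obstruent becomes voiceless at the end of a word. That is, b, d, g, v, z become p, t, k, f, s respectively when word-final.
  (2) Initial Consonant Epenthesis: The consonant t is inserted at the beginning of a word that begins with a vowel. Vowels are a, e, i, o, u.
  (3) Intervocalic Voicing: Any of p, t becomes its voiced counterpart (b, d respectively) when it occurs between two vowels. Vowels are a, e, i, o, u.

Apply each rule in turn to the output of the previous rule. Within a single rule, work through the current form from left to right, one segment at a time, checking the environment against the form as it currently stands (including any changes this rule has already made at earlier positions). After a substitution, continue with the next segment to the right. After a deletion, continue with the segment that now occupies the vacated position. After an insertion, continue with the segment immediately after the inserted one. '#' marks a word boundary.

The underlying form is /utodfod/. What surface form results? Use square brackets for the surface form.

(1) Final Devoicing: [utodfod] → [utodfot]
(2) Initial Consonant Epenthesis: [utodfot] → [tutodfot]
(3) Intervocalic Voicing: [tutodfot] → [tudodfot]

[tudodfot]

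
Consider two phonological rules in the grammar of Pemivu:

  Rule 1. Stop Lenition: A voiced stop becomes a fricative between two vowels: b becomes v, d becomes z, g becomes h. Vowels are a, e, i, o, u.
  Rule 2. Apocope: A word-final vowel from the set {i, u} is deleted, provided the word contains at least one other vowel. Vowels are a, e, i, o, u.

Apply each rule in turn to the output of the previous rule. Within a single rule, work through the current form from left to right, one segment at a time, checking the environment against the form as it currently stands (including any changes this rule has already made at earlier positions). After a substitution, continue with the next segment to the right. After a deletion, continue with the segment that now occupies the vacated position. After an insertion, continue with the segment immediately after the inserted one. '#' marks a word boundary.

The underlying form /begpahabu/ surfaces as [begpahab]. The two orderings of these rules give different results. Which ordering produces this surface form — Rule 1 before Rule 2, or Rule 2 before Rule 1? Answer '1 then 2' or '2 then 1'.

Order 1 then 2:
  1 Stop Lenition: [begpahabu] → [begpahavu]
  2 Apocope: [begpahavu] → [begpahav]
  result: [begpahav]
Order 2 then 1:
  2 Apocope: [begpahabu] → [begpahab]
  1 Stop Lenition: no change — [begpahab]
  result: [begpahab]

2 then 1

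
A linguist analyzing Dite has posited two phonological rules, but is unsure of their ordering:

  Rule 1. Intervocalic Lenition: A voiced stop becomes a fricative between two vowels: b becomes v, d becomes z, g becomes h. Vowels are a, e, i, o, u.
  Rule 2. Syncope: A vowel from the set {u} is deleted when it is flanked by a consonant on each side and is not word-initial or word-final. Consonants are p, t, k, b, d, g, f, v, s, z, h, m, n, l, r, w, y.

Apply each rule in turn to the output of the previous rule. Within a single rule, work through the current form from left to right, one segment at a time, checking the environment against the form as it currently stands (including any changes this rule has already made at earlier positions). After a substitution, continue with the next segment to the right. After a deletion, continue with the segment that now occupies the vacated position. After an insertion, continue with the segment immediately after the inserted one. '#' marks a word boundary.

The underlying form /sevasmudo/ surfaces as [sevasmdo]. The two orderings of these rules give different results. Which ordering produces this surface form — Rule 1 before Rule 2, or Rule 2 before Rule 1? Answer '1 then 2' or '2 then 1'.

Order 1 then 2:
  1 Intervocalic Lenition: [sevasmudo] → [sevasmuzo]
  2 Syncope: [sevasmuzo] → [sevasmzo]
  result: [sevasmzo]
Order 2 then 1:
  2 Syncope: [sevasmudo] → [sevasmdo]
  1 Intervocalic Lenition: no change — [sevasmdo]
  result: [sevasmdo]

2 then 1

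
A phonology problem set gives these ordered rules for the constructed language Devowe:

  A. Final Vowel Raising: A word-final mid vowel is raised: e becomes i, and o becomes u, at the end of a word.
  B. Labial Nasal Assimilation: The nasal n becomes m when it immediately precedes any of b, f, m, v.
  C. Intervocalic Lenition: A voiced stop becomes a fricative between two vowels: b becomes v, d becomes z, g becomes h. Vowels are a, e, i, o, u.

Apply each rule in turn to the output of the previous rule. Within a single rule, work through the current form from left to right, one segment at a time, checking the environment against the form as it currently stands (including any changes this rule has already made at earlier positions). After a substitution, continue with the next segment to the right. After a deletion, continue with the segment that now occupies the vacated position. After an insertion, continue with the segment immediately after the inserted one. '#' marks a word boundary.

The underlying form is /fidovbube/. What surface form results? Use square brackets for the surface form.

[fizovbuvi]

A Final Vowel Raising: [fidovbube] → [fidovbubi]
B Labial Nasal Assimilation: no change — [fidovbubi]
C Intervocalic Lenition: [fidovbubi] → [fizovbuvi]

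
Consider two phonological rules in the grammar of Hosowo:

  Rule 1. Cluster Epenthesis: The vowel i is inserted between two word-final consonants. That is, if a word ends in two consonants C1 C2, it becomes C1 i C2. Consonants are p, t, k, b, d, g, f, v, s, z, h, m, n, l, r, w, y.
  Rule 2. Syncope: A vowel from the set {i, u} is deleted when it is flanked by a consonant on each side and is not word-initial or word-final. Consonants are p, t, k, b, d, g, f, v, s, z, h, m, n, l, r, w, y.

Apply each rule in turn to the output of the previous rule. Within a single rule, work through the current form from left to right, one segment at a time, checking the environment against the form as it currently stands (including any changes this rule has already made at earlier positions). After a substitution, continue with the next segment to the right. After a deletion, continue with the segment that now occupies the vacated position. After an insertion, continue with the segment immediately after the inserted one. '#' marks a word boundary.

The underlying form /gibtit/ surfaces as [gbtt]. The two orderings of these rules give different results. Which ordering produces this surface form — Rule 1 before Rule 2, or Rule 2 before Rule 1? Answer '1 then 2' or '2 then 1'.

1 then 2

Order 1 then 2:
  1 Cluster Epenthesis: no change — [gibtit]
  2 Syncope: [gibtit] → [gbtt]
  result: [gbtt]
Order 2 then 1:
  2 Syncope: [gibtit] → [gbtt]
  1 Cluster Epenthesis: [gbtt] → [gbtit]
  result: [gbtit]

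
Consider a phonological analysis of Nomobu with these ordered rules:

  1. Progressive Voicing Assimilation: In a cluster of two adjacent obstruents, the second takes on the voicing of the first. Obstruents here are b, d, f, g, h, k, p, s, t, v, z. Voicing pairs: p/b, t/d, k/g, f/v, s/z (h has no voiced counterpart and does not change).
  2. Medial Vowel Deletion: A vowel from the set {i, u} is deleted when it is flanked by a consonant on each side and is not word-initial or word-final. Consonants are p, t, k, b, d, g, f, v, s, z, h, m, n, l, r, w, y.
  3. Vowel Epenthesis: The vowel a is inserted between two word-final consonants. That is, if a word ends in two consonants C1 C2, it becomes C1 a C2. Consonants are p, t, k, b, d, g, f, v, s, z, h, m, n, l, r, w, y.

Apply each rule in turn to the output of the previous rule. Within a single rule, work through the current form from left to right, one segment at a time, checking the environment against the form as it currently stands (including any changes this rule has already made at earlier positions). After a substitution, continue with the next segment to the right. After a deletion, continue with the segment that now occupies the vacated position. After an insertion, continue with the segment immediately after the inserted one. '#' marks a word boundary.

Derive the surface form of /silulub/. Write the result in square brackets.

[sllab]

1 Progressive Voicing Assimilation: no change — [silulub]
2 Medial Vowel Deletion: [silulub] → [sllb]
3 Vowel Epenthesis: [sllb] → [sllab]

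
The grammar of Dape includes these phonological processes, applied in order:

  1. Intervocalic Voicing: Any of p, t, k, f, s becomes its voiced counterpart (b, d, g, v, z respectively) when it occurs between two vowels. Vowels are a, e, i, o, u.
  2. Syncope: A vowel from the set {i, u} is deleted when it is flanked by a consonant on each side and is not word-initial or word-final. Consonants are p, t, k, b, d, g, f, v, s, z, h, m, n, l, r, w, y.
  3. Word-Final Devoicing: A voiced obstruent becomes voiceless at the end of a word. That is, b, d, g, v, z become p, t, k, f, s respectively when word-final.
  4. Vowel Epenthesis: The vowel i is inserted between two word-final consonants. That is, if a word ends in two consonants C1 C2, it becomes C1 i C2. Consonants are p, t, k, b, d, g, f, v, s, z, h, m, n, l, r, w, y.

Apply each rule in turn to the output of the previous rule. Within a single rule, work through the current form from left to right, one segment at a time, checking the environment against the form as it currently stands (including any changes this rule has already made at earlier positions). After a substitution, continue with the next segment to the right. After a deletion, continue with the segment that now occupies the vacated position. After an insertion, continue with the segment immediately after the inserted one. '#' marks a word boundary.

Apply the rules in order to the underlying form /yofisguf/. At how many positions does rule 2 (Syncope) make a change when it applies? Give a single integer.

2

1 Intervocalic Voicing: [yofisguf] → [yovisguf]
2 Syncope: [yovisguf] → [yovsgf]
3 Word-Final Devoicing: no change — [yovsgf]
4 Vowel Epenthesis: [yovsgf] → [yovsgif]
Rule 2 changed 2 position(s).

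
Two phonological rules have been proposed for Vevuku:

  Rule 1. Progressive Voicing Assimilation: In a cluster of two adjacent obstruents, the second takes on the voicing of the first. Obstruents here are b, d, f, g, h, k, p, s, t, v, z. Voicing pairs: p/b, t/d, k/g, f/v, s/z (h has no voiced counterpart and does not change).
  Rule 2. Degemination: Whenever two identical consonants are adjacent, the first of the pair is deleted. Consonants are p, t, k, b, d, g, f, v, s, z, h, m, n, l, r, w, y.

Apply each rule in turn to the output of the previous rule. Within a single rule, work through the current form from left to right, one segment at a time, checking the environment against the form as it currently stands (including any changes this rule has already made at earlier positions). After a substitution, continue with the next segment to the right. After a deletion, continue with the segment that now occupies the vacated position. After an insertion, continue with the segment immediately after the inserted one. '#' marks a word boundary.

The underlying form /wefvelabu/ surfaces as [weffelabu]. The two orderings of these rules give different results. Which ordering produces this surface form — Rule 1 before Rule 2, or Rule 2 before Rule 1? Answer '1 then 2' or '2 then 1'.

Order 1 then 2:
  1 Progressive Voicing Assimilation: [wefvelabu] → [weffelabu]
  2 Degemination: [weffelabu] → [wefelabu]
  result: [wefelabu]
Order 2 then 1:
  2 Degemination: no change — [wefvelabu]
  1 Progressive Voicing Assimilation: [wefvelabu] → [weffelabu]
  result: [weffelabu]

2 then 1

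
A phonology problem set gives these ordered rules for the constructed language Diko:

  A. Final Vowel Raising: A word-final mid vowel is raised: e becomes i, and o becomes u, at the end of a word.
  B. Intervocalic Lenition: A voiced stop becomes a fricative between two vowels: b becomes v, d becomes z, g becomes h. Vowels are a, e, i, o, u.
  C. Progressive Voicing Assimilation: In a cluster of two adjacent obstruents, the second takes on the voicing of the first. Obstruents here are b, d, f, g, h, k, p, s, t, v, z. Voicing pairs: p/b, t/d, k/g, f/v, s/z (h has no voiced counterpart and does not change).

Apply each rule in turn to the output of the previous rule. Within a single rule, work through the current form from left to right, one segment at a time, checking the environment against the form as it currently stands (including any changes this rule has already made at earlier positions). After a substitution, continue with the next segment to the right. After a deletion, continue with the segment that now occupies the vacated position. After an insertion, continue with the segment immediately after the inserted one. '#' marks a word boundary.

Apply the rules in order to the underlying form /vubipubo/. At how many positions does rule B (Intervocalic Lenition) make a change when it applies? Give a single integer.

A Final Vowel Raising: [vubipubo] → [vubipubu]
B Intervocalic Lenition: [vubipubu] → [vuvipuvu]
C Progressive Voicing Assimilation: no change — [vuvipuvu]
Rule B changed 2 position(s).

2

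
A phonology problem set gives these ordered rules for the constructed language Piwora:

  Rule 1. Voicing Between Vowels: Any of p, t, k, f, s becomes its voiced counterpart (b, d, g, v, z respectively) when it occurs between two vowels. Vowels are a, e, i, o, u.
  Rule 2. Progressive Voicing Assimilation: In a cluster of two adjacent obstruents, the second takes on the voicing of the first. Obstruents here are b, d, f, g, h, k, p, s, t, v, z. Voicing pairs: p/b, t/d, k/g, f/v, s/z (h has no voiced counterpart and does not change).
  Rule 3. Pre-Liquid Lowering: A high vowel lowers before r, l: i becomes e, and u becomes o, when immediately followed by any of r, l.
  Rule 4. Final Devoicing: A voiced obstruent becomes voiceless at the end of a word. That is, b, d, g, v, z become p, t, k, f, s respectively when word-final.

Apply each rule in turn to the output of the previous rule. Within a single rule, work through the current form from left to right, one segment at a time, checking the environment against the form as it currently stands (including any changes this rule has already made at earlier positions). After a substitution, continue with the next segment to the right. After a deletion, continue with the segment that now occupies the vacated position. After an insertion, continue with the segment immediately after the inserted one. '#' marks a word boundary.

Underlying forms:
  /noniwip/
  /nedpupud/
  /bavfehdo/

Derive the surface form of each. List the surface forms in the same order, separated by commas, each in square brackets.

/noniwip/:
  Rule 1 Voicing Between Vowels: no change — [noniwip]
  Rule 2 Progressive Voicing Assimilation: no change — [noniwip]
  Rule 3 Pre-Liquid Lowering: no change — [noniwip]
  Rule 4 Final Devoicing: no change — [noniwip]
/nedpupud/:
  Rule 1 Voicing Between Vowels: [nedpupud] → [nedpubud]
  Rule 2 Progressive Voicing Assimilation: [nedpubud] → [nedbubud]
  Rule 3 Pre-Liquid Lowering: no change — [nedbubud]
  Rule 4 Final Devoicing: [nedbubud] → [nedbubut]
/bavfehdo/:
  Rule 1 Voicing Between Vowels: no change — [bavfehdo]
  Rule 2 Progressive Voicing Assimilation: [bavfehdo] → [bavvehto]
  Rule 3 Pre-Liquid Lowering: no change — [bavvehto]
  Rule 4 Final Devoicing: no change — [bavvehto]

[noniwip], [nedbubut], [bavvehto]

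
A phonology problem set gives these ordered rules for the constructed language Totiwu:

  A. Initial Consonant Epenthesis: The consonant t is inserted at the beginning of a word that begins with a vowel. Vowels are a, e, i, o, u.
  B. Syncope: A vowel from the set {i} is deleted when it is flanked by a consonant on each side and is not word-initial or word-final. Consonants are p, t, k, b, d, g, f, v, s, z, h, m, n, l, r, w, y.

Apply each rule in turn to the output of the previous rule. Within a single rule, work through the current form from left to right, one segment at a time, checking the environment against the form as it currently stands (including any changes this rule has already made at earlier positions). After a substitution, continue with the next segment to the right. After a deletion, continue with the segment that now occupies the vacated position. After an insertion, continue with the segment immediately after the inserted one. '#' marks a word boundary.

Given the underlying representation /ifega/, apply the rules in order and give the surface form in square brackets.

A Initial Consonant Epenthesis: [ifega] → [tifega]
B Syncope: [tifega] → [tfega]

[tfega]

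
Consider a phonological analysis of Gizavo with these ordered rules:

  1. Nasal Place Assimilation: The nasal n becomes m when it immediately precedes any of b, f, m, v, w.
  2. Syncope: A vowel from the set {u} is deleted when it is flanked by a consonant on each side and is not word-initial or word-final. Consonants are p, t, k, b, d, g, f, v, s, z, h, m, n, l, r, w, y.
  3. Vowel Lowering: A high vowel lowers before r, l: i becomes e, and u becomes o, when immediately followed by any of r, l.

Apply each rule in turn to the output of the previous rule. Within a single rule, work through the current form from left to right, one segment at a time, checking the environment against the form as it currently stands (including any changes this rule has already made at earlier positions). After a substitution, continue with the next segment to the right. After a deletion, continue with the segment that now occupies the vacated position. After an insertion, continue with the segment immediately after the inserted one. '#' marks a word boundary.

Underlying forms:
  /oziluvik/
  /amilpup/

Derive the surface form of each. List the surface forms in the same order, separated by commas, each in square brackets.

[ozelvik], [amelpp]

/oziluvik/:
  1 Nasal Place Assimilation: no change — [oziluvik]
  2 Syncope: [oziluvik] → [ozilvik]
  3 Vowel Lowering: [ozilvik] → [ozelvik]
/amilpup/:
  1 Nasal Place Assimilation: no change — [amilpup]
  2 Syncope: [amilpup] → [amilpp]
  3 Vowel Lowering: [amilpp] → [amelpp]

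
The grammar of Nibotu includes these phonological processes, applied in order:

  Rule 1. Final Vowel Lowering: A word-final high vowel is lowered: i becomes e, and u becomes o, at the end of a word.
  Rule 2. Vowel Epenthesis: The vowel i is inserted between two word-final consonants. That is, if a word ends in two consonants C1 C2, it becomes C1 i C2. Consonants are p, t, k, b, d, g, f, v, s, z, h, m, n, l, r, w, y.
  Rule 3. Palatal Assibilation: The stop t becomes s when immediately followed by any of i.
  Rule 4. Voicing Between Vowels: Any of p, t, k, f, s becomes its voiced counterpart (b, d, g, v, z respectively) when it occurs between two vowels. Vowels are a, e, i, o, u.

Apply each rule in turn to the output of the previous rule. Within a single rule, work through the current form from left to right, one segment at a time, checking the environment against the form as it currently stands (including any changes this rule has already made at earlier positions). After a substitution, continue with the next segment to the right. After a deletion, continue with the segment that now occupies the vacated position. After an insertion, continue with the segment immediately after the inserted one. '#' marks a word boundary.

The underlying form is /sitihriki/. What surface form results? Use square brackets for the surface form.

Rule 1 Final Vowel Lowering: [sitihriki] → [sitihrike]
Rule 2 Vowel Epenthesis: no change — [sitihrike]
Rule 3 Palatal Assibilation: [sitihrike] → [sisihrike]
Rule 4 Voicing Between Vowels: [sisihrike] → [sizihrige]

[sizihrige]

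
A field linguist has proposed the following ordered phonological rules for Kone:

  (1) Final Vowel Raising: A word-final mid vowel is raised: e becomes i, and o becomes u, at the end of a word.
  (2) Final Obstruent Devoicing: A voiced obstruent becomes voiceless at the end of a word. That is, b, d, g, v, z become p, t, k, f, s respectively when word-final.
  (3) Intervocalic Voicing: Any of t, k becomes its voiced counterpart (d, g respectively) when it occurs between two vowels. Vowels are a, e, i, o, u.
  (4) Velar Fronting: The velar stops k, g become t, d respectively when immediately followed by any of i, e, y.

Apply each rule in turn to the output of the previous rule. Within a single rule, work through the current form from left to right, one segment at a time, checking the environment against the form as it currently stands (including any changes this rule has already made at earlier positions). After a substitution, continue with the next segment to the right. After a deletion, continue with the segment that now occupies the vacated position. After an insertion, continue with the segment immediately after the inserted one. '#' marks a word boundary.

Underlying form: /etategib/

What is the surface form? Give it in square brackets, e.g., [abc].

[edadedip]

(1) Final Vowel Raising: no change — [etategib]
(2) Final Obstruent Devoicing: [etategib] → [etategip]
(3) Intervocalic Voicing: [etategip] → [edadegip]
(4) Velar Fronting: [edadegip] → [edadedip]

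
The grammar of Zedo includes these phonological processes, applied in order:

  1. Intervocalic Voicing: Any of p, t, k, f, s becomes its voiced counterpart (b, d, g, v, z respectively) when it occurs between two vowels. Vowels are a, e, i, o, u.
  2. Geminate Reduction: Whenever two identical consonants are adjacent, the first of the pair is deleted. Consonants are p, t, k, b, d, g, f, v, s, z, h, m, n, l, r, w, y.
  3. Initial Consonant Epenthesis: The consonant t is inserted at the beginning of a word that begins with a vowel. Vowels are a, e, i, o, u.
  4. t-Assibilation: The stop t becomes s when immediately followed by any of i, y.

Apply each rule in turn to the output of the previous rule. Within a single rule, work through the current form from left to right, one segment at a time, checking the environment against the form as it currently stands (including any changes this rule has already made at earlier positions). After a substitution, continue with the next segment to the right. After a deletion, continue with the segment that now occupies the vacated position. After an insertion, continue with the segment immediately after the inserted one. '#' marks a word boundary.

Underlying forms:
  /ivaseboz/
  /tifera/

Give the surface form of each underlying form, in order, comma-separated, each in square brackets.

/ivaseboz/:
  1 Intervocalic Voicing: [ivaseboz] → [ivazeboz]
  2 Geminate Reduction: no change — [ivazeboz]
  3 Initial Consonant Epenthesis: [ivazeboz] → [tivazeboz]
  4 t-Assibilation: [tivazeboz] → [sivazeboz]
/tifera/:
  1 Intervocalic Voicing: [tifera] → [tivera]
  2 Geminate Reduction: no change — [tivera]
  3 Initial Consonant Epenthesis: no change — [tivera]
  4 t-Assibilation: [tivera] → [sivera]

[sivazeboz], [sivera]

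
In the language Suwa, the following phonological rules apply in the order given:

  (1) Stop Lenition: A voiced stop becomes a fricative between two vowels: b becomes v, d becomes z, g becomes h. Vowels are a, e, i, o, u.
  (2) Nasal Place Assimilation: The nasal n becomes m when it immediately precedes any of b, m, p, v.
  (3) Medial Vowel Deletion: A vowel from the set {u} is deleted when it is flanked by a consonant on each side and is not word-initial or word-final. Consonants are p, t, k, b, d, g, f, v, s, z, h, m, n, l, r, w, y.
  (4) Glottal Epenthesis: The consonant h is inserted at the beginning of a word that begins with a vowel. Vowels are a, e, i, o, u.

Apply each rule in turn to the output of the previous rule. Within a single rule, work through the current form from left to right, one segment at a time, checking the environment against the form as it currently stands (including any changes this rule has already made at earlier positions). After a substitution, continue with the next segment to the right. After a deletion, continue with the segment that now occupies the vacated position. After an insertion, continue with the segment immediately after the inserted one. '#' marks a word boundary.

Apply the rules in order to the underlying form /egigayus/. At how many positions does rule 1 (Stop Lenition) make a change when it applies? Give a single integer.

2

(1) Stop Lenition: [egigayus] → [ehihayus]
(2) Nasal Place Assimilation: no change — [ehihayus]
(3) Medial Vowel Deletion: [ehihayus] → [ehihays]
(4) Glottal Epenthesis: [ehihays] → [hehihays]
Rule 1 changed 2 position(s).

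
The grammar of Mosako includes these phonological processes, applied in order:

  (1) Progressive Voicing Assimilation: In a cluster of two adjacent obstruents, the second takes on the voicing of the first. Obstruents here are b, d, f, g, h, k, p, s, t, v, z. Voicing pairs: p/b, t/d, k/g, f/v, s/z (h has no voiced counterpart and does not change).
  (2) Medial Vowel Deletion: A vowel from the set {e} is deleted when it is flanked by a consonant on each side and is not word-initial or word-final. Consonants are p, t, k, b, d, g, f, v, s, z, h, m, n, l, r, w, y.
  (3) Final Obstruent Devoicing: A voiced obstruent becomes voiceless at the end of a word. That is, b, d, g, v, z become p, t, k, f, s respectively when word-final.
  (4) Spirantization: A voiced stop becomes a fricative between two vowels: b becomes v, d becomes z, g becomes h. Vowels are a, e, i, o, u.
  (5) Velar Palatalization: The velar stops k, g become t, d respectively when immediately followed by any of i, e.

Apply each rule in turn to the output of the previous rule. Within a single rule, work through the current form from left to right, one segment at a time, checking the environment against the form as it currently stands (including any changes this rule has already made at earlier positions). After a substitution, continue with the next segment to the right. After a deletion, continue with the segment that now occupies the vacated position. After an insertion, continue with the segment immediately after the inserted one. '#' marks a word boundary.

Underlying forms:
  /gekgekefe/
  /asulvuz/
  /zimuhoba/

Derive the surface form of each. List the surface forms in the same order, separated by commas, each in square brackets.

[gkkkfe], [asulvus], [zimuhova]

/gekgekefe/:
  (1) Progressive Voicing Assimilation: [gekgekefe] → [gekkekefe]
  (2) Medial Vowel Deletion: [gekkekefe] → [gkkkfe]
  (3) Final Obstruent Devoicing: no change — [gkkkfe]
  (4) Spirantization: no change — [gkkkfe]
  (5) Velar Palatalization: no change — [gkkkfe]
/asulvuz/:
  (1) Progressive Voicing Assimilation: no change — [asulvuz]
  (2) Medial Vowel Deletion: no change — [asulvuz]
  (3) Final Obstruent Devoicing: [asulvuz] → [asulvus]
  (4) Spirantization: no change — [asulvus]
  (5) Velar Palatalization: no change — [asulvus]
/zimuhoba/:
  (1) Progressive Voicing Assimilation: no change — [zimuhoba]
  (2) Medial Vowel Deletion: no change — [zimuhoba]
  (3) Final Obstruent Devoicing: no change — [zimuhoba]
  (4) Spirantization: [zimuhoba] → [zimuhova]
  (5) Velar Palatalization: no change — [zimuhova]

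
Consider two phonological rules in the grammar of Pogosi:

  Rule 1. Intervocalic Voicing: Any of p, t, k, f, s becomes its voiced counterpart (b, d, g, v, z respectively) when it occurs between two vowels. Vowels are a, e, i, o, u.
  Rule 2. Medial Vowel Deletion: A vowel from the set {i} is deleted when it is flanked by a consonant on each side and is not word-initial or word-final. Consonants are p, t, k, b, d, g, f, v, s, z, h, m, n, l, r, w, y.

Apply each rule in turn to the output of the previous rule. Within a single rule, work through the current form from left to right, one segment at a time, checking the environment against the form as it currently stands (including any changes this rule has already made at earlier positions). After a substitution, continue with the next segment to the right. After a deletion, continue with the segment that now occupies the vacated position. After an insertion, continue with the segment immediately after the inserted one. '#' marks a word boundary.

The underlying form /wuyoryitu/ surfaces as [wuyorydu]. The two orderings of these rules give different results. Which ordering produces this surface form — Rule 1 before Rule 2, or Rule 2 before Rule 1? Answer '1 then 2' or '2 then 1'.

Order 1 then 2:
  1 Intervocalic Voicing: [wuyoryitu] → [wuyoryidu]
  2 Medial Vowel Deletion: [wuyoryidu] → [wuyorydu]
  result: [wuyorydu]
Order 2 then 1:
  2 Medial Vowel Deletion: [wuyoryitu] → [wuyorytu]
  1 Intervocalic Voicing: no change — [wuyorytu]
  result: [wuyorytu]

1 then 2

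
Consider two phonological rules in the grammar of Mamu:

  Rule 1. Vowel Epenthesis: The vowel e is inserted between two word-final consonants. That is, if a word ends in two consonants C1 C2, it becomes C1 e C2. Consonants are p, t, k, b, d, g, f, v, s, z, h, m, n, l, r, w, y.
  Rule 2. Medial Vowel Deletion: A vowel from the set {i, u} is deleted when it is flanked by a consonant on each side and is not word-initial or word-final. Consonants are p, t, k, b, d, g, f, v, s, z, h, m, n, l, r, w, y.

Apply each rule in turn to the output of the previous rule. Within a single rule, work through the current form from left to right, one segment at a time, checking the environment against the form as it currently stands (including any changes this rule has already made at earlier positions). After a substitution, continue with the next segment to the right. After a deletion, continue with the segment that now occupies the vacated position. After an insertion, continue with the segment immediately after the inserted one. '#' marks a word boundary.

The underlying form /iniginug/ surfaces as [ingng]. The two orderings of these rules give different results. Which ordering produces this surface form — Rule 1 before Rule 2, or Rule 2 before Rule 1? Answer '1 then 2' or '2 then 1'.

Order 1 then 2:
  1 Vowel Epenthesis: no change — [iniginug]
  2 Medial Vowel Deletion: [iniginug] → [ingng]
  result: [ingng]
Order 2 then 1:
  2 Medial Vowel Deletion: [iniginug] → [ingng]
  1 Vowel Epenthesis: [ingng] → [ingneg]
  result: [ingneg]

1 then 2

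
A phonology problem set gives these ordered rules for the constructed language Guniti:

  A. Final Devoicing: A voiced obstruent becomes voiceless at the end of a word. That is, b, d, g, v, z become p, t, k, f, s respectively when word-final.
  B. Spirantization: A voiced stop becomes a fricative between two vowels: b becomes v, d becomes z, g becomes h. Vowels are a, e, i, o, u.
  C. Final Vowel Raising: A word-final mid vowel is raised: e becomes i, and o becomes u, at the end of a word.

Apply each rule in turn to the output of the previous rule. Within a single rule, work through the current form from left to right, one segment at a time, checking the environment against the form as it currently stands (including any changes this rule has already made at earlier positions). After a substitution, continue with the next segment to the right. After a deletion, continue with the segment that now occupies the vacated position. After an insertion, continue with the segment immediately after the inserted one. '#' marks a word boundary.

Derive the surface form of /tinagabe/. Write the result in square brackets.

A Final Devoicing: no change — [tinagabe]
B Spirantization: [tinagabe] → [tinahave]
C Final Vowel Raising: [tinahave] → [tinahavi]

[tinahavi]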